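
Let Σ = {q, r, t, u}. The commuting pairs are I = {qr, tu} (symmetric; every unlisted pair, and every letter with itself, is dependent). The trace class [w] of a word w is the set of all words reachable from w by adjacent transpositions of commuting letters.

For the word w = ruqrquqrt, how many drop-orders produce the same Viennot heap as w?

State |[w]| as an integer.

6

piece 0:r — minimal
piece 1:u rests on {0:r}
piece 2:q rests on {1:u}
piece 3:r rests on {1:u}
piece 4:q rests on {2:q}
piece 5:u rests on {3:r, 4:q}
piece 6:q rests on {5:u}
piece 7:r rests on {5:u}
piece 8:t rests on {6:q, 7:r}
minimal pieces: {0:r}
ways to finish when only these pieces remain (= sum over removing one remaining piece with nothing left below it):
  1 left: {8}→1
  2 left: {6,8}→1  {7,8}→1
  3 left: {6,7,8}→2
  4 left: {5,6,7,8}→2
  5 left: {3,5,6,7,8}→2  {4,5,6,7,8}→2
  6 left: {2,4,5,6,7,8}→2  {3,4,5,6,7,8}→4
  7 left: {2,3,4,5,6,7,8}→6
  placing 0:r first → 6 extensions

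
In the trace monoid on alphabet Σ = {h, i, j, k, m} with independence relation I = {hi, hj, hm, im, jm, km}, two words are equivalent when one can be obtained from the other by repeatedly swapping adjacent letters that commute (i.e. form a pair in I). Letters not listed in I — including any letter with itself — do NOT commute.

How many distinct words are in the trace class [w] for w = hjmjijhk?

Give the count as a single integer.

120

0(h) covers ∅
1(j) covers ∅
2(m) covers ∅
3(j) covers 1:j
4(i) covers 3:j
5(j) covers 4:i
6(h) covers 0:h
7(k) covers 5:j, 6:h
floor of heap: 0:h, 1:j, 2:m
completions by unplaced set U, small U first (add the entries for U minus each lowest piece of U):
  |U|=1: {2}:1  {7}:1
  |U|=2: {2,7}:2  {5,7}:1  {6,7}:1
  |U|=3: {0,6,7}:1  {2,5,7}:3  {2,6,7}:3  {4,5,7}:1  {5,6,7}:2
  |U|=4: {0,2,6,7}:4  {0,5,6,7}:3  {2,4,5,7}:4  {2,5,6,7}:8  {3,4,5,7}:1  {4,5,6,7}:3
  |U|=5: {0,2,5,6,7}:15  {0,4,5,6,7}:6  {1,3,4,5,7}:1  {2,3,4,5,7}:5  {2,4,5,6,7}:15  {3,4,5,6,7}:4
  |U|=6: {0,2,4,5,6,7}:36  {0,3,4,5,6,7}:10  {1,2,3,4,5,7}:6  {1,3,4,5,6,7}:5  {2,3,4,5,6,7}:24
  start at 0(h): 35
  start at 1(j): 70
  start at 2(m): 15
sum over floor = 120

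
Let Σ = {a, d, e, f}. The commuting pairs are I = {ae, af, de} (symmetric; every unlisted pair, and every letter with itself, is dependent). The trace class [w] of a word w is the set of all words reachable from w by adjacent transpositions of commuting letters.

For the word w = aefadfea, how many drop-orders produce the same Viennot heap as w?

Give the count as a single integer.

18

#0=a has no predecessor
#1=e has no predecessor
#2=f depends on [1:e]
#3=a depends on [0:a]
#4=d depends on [2:f, 3:a]
#5=f depends on [4:d]
#6=e depends on [5:f]
#7=a depends on [4:d]
sources: [0:a, 1:e]
N(rest) = Σ N(rest − s) over sources s of rest; N(one piece) = 1:
  size 1 → [6]=1  [7]=1
  size 2 → [5,6]=1  [6,7]=2
  size 3 → [5,6,7]=3
  size 4 → [4,5,6,7]=3
  size 5 → [2,4,5,6,7]=3  [3,4,5,6,7]=3
  size 6 → [0,3,4,5,6,7]=3  [1,2,4,5,6,7]=3  [2,3,4,5,6,7]=6
  first=0(a) contributes 9
  first=1(e) contributes 9
|[w]| = 18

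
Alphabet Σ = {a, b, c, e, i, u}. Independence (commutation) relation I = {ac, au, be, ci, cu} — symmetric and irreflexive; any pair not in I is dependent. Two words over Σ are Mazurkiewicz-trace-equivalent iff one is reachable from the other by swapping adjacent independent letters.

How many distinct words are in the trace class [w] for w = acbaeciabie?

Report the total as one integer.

6

#0=a has no predecessor
#1=c has no predecessor
#2=b depends on [0:a, 1:c]
#3=a depends on [2:b]
#4=e depends on [3:a]
#5=c depends on [4:e]
#6=i depends on [4:e]
#7=a depends on [6:i]
#8=b depends on [5:c, 7:a]
#9=i depends on [8:b]
#10=e depends on [9:i]
sources: [0:a, 1:c]
N(rest) = Σ N(rest − s) over sources s of rest; N(one piece) = 1:
  size 1 → [10]=1
  size 2 → [9,10]=1
  size 3 → [8,9,10]=1
  size 4 → [5,8,9,10]=1  [7,8,9,10]=1
  size 5 → [5,7,8,9,10]=2  [6,7,8,9,10]=1
  size 6 → [5,6,7,8,9,10]=3
  size 7 → [4,5,6,7,8,9,10]=3
  size 8 → [3,4,5,6,7,8,9,10]=3
  size 9 → [2,3,4,5,6,7,8,9,10]=3
  first=0(a) contributes 3
  first=1(c) contributes 3
|[w]| = 6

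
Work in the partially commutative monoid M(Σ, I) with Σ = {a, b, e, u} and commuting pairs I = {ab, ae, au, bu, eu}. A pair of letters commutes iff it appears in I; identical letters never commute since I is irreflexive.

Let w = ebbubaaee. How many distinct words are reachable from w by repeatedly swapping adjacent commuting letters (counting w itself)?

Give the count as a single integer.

252

0(e) covers ∅
1(b) covers 0:e
2(b) covers 1:b
3(u) covers ∅
4(b) covers 2:b
5(a) covers ∅
6(a) covers 5:a
7(e) covers 4:b
8(e) covers 7:e
floor of heap: 0:e, 3:u, 5:a
completions by unplaced set U, small U first (add the entries for U minus each lowest piece of U):
  |U|=1: {3}:1  {6}:1  {8}:1
  |U|=2: {3,6}:2  {3,8}:2  {5,6}:1  {6,8}:2  {7,8}:1
  |U|=3: {3,5,6}:3  {3,6,8}:6  {3,7,8}:3  {4,7,8}:1  {5,6,8}:3  {6,7,8}:3
  |U|=4: {2,4,7,8}:1  {3,4,7,8}:4  {3,5,6,8}:12  {3,6,7,8}:12  {4,6,7,8}:4  {5,6,7,8}:6
  |U|=5: {1,2,4,7,8}:1  {2,3,4,7,8}:5  {2,4,6,7,8}:5  {3,4,6,7,8}:20  {3,5,6,7,8}:30  {4,5,6,7,8}:10
  |U|=6: {0,1,2,4,7,8}:1  {1,2,3,4,7,8}:6  {1,2,4,6,7,8}:6  {2,3,4,6,7,8}:30  {2,4,5,6,7,8}:15  {3,4,5,6,7,8}:60
  |U|=7: {0,1,2,3,4,7,8}:7  {0,1,2,4,6,7,8}:7  {1,2,3,4,6,7,8}:42  {1,2,4,5,6,7,8}:21  {2,3,4,5,6,7,8}:105
  start at 0(e): 168
  start at 3(u): 28
  start at 5(a): 56
sum over floor = 252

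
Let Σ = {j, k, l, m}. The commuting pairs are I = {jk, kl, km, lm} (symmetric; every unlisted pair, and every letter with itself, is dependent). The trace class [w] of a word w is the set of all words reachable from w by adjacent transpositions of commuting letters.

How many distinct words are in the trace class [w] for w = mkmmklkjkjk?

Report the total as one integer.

piece 0:m — minimal
piece 1:k — minimal
piece 2:m rests on {0:m}
piece 3:m rests on {2:m}
piece 4:k rests on {1:k}
piece 5:l — minimal
piece 6:k rests on {4:k}
piece 7:j rests on {3:m, 5:l}
piece 8:k rests on {6:k}
piece 9:j rests on {7:j}
piece 10:k rests on {8:k}
minimal pieces: {0:m, 1:k, 5:l}
ways to finish when only these pieces remain (= sum over removing one remaining piece with nothing left below it):
  1 left: {9}→1  {10}→1
  2 left: {7,9}→1  {8,10}→1  {9,10}→2
  3 left: {3,7,9}→1  {5,7,9}→1  {6,8,10}→1  {7,9,10}→3  {8,9,10}→3
  4 left: {2,3,7,9}→1  {3,5,7,9}→2  {3,7,9,10}→4  {4,6,8,10}→1  {5,7,9,10}→4  {6,8,9,10}→4  {7,8,9,10}→6
  5 left: {0,2,3,7,9}→1  {1,4,6,8,10}→1  {2,3,5,7,9}→3  {2,3,7,9,10}→5  {3,5,7,9,10}→10  {3,7,8,9,10}→10  {4,6,8,9,10}→5  {5,7,8,9,10}→10  {6,7,8,9,10}→10
  6 left: {0,2,3,5,7,9}→4  {0,2,3,7,9,10}→6  {1,4,6,8,9,10}→6  {2,3,5,7,9,10}→18  {2,3,7,8,9,10}→15  {3,5,7,8,9,10}→30  {3,6,7,8,9,10}→20  {4,6,7,8,9,10}→15  {5,6,7,8,9,10}→20
  7 left: {0,2,3,5,7,9,10}→28  {0,2,3,7,8,9,10}→21  {1,4,6,7,8,9,10}→21  {2,3,5,7,8,9,10}→63  {2,3,6,7,8,9,10}→35  {3,4,6,7,8,9,10}→35  {3,5,6,7,8,9,10}→70  {4,5,6,7,8,9,10}→35
  8 left: {0,2,3,5,7,8,9,10}→112  {0,2,3,6,7,8,9,10}→56  {1,3,4,6,7,8,9,10}→56  {1,4,5,6,7,8,9,10}→56  {2,3,4,6,7,8,9,10}→70  {2,3,5,6,7,8,9,10}→168  {3,4,5,6,7,8,9,10}→140
  9 left: {0,2,3,4,6,7,8,9,10}→126  {0,2,3,5,6,7,8,9,10}→336  {1,2,3,4,6,7,8,9,10}→126  {1,3,4,5,6,7,8,9,10}→252  {2,3,4,5,6,7,8,9,10}→378
  placing 0:m first → 756 extensions
  placing 1:k first → 840 extensions
  placing 5:l first → 252 extensions
total linear extensions = 1848

1848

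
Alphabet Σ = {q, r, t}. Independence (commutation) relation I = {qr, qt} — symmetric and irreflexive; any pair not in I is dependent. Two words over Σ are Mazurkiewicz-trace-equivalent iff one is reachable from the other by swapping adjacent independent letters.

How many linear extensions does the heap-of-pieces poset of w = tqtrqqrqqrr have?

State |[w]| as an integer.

462

piece 0:t — minimal
piece 1:q — minimal
piece 2:t rests on {0:t}
piece 3:r rests on {2:t}
piece 4:q rests on {1:q}
piece 5:q rests on {4:q}
piece 6:r rests on {3:r}
piece 7:q rests on {5:q}
piece 8:q rests on {7:q}
piece 9:r rests on {6:r}
piece 10:r rests on {9:r}
minimal pieces: {0:t, 1:q}
ways to finish when only these pieces remain (= sum over removing one remaining piece with nothing left below it):
  1 left: {8}→1  {10}→1
  2 left: {7,8}→1  {8,10}→2  {9,10}→1
  3 left: {5,7,8}→1  {6,9,10}→1  {7,8,10}→3  {8,9,10}→3
  4 left: {3,6,9,10}→1  {4,5,7,8}→1  {5,7,8,10}→4  {6,8,9,10}→4  {7,8,9,10}→6
  5 left: {1,4,5,7,8}→1  {2,3,6,9,10}→1  {3,6,8,9,10}→5  {4,5,7,8,10}→5  {5,7,8,9,10}→10  {6,7,8,9,10}→10
  6 left: {0,2,3,6,9,10}→1  {1,4,5,7,8,10}→6  {2,3,6,8,9,10}→6  {3,6,7,8,9,10}→15  {4,5,7,8,9,10}→15  {5,6,7,8,9,10}→20
  7 left: {0,2,3,6,8,9,10}→7  {1,4,5,7,8,9,10}→21  {2,3,6,7,8,9,10}→21  {3,5,6,7,8,9,10}→35  {4,5,6,7,8,9,10}→35
  8 left: {0,2,3,6,7,8,9,10}→28  {1,4,5,6,7,8,9,10}→56  {2,3,5,6,7,8,9,10}→56  {3,4,5,6,7,8,9,10}→70
  9 left: {0,2,3,5,6,7,8,9,10}→84  {1,3,4,5,6,7,8,9,10}→126  {2,3,4,5,6,7,8,9,10}→126
  placing 0:t first → 252 extensions
  placing 1:q first → 210 extensions
total linear extensions = 462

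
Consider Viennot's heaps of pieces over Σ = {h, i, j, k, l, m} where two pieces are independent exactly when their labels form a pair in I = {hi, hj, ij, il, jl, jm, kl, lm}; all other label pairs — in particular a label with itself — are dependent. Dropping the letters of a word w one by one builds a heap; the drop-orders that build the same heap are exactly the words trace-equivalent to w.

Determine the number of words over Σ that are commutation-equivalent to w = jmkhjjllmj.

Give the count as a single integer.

210

piece 0:j — minimal
piece 1:m — minimal
piece 2:k rests on {0:j, 1:m}
piece 3:h rests on {2:k}
piece 4:j rests on {2:k}
piece 5:j rests on {4:j}
piece 6:l rests on {3:h}
piece 7:l rests on {6:l}
piece 8:m rests on {3:h}
piece 9:j rests on {5:j}
minimal pieces: {0:j, 1:m}
ways to finish when only these pieces remain (= sum over removing one remaining piece with nothing left below it):
  1 left: {7}→1  {8}→1  {9}→1
  2 left: {5,9}→1  {6,7}→1  {7,8}→2  {7,9}→2  {8,9}→2
  3 left: {4,5,9}→1  {5,7,9}→3  {5,8,9}→3  {6,7,8}→3  {6,7,9}→3  {7,8,9}→6
  4 left: {3,6,7,8}→3  {4,5,7,9}→4  {4,5,8,9}→4  {5,6,7,9}→6  {5,7,8,9}→12  {6,7,8,9}→12
  5 left: {3,6,7,8,9}→15  {4,5,6,7,9}→10  {4,5,7,8,9}→20  {5,6,7,8,9}→30
  6 left: {3,5,6,7,8,9}→45  {4,5,6,7,8,9}→60
  7 left: {3,4,5,6,7,8,9}→105
  8 left: {2,3,4,5,6,7,8,9}→105
  placing 0:j first → 105 extensions
  placing 1:m first → 105 extensions
total linear extensions = 210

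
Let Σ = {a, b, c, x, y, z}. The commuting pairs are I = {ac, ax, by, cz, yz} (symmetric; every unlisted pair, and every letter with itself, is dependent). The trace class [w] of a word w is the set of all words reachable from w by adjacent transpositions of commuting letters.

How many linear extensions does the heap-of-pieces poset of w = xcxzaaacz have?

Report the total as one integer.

piece 0:x — minimal
piece 1:c rests on {0:x}
piece 2:x rests on {1:c}
piece 3:z rests on {2:x}
piece 4:a rests on {3:z}
piece 5:a rests on {4:a}
piece 6:a rests on {5:a}
piece 7:c rests on {2:x}
piece 8:z rests on {6:a}
minimal pieces: {0:x}
ways to finish when only these pieces remain (= sum over removing one remaining piece with nothing left below it):
  1 left: {7}→1  {8}→1
  2 left: {6,8}→1  {7,8}→2
  3 left: {5,6,8}→1  {6,7,8}→3
  4 left: {4,5,6,8}→1  {5,6,7,8}→4
  5 left: {3,4,5,6,8}→1  {4,5,6,7,8}→5
  6 left: {3,4,5,6,7,8}→6
  7 left: {2,3,4,5,6,7,8}→6
  placing 0:x first → 6 extensions

6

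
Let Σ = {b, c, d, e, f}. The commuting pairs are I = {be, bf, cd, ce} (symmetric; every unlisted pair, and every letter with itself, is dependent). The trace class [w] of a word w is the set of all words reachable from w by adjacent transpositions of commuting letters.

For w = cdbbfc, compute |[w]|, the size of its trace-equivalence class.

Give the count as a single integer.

0(c) covers ∅
1(d) covers ∅
2(b) covers 0:c, 1:d
3(b) covers 2:b
4(f) covers 0:c, 1:d
5(c) covers 3:b, 4:f
floor of heap: 0:c, 1:d
completions by unplaced set U, small U first (add the entries for U minus each lowest piece of U):
  |U|=1: {5}:1
  |U|=2: {3,5}:1  {4,5}:1
  |U|=3: {2,3,5}:1  {3,4,5}:2
  |U|=4: {2,3,4,5}:3
  start at 0(c): 3
  start at 1(d): 3
sum over floor = 6

6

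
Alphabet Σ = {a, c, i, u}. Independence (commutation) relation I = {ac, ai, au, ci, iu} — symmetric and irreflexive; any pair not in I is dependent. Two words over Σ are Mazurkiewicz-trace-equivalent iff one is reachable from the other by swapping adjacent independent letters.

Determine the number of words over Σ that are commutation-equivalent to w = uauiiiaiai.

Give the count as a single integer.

2520

#0=u has no predecessor
#1=a has no predecessor
#2=u depends on [0:u]
#3=i has no predecessor
#4=i depends on [3:i]
#5=i depends on [4:i]
#6=a depends on [1:a]
#7=i depends on [5:i]
#8=a depends on [6:a]
#9=i depends on [7:i]
sources: [0:u, 1:a, 3:i]
N(rest) = Σ N(rest − s) over sources s of rest; N(one piece) = 1:
  size 1 → [2]=1  [8]=1  [9]=1
  size 2 → [0,2]=1  [2,8]=2  [2,9]=2  [6,8]=1  [7,9]=1  [8,9]=2
  size 3 → [0,2,8]=3  [0,2,9]=3  [1,6,8]=1  [2,6,8]=3  [2,7,9]=3  [2,8,9]=6  [5,7,9]=1  [6,8,9]=3  [7,8,9]=3
  size 4 → [0,2,6,8]=6  [0,2,7,9]=6  [0,2,8,9]=12  [1,2,6,8]=4  [1,6,8,9]=4  [2,5,7,9]=4  [2,6,8,9]=12  [2,7,8,9]=12  [4,5,7,9]=1  [5,7,8,9]=4  [6,7,8,9]=6
  size 5 → [0,1,2,6,8]=10  [0,2,5,7,9]=10  [0,2,6,8,9]=30  [0,2,7,8,9]=30  [1,2,6,8,9]=20  [1,6,7,8,9]=10  [2,4,5,7,9]=5  [2,5,7,8,9]=20  [2,6,7,8,9]=30  [3,4,5,7,9]=1  [4,5,7,8,9]=5  [5,6,7,8,9]=10
  size 6 → [0,1,2,6,8,9]=60  [0,2,4,5,7,9]=15  [0,2,5,7,8,9]=60  [0,2,6,7,8,9]=90  [1,2,6,7,8,9]=60  [1,5,6,7,8,9]=20  [2,3,4,5,7,9]=6  [2,4,5,7,8,9]=30  [2,5,6,7,8,9]=60  [3,4,5,7,8,9]=6  [4,5,6,7,8,9]=15
  size 7 → [0,1,2,6,7,8,9]=210  [0,2,3,4,5,7,9]=21  [0,2,4,5,7,8,9]=105  [0,2,5,6,7,8,9]=210  [1,2,5,6,7,8,9]=140  [1,4,5,6,7,8,9]=35  [2,3,4,5,7,8,9]=42  [2,4,5,6,7,8,9]=105  [3,4,5,6,7,8,9]=21
  size 8 → [0,1,2,5,6,7,8,9]=560  [0,2,3,4,5,7,8,9]=168  [0,2,4,5,6,7,8,9]=420  [1,2,4,5,6,7,8,9]=280  [1,3,4,5,6,7,8,9]=56  [2,3,4,5,6,7,8,9]=168
  first=0(u) contributes 504
  first=1(a) contributes 756
  first=3(i) contributes 1260
|[w]| = 2520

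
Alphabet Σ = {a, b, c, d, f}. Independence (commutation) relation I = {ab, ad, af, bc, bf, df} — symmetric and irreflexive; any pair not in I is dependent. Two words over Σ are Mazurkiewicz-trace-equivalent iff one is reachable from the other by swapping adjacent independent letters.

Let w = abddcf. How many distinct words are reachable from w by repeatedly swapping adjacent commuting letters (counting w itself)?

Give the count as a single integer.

0(a) covers ∅
1(b) covers ∅
2(d) covers 1:b
3(d) covers 2:d
4(c) covers 0:a, 3:d
5(f) covers 4:c
floor of heap: 0:a, 1:b
completions by unplaced set U, small U first (add the entries for U minus each lowest piece of U):
  |U|=1: {5}:1
  |U|=2: {4,5}:1
  |U|=3: {0,4,5}:1  {3,4,5}:1
  |U|=4: {0,3,4,5}:2  {2,3,4,5}:1
  start at 0(a): 1
  start at 1(b): 3
sum over floor = 4

4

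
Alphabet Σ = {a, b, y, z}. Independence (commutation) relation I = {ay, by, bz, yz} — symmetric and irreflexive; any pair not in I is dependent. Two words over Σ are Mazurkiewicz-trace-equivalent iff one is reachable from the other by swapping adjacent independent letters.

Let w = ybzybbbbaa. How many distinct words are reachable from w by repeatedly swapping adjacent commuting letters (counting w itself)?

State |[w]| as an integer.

270

#0=y has no predecessor
#1=b has no predecessor
#2=z has no predecessor
#3=y depends on [0:y]
#4=b depends on [1:b]
#5=b depends on [4:b]
#6=b depends on [5:b]
#7=b depends on [6:b]
#8=a depends on [2:z, 7:b]
#9=a depends on [8:a]
sources: [0:y, 1:b, 2:z]
N(rest) = Σ N(rest − s) over sources s of rest; N(one piece) = 1:
  size 1 → [3]=1  [9]=1
  size 2 → [0,3]=1  [3,9]=2  [8,9]=1
  size 3 → [0,3,9]=3  [2,8,9]=1  [3,8,9]=3  [7,8,9]=1
  size 4 → [0,3,8,9]=6  [2,3,8,9]=4  [2,7,8,9]=2  [3,7,8,9]=4  [6,7,8,9]=1
  size 5 → [0,2,3,8,9]=10  [0,3,7,8,9]=10  [2,3,7,8,9]=10  [2,6,7,8,9]=3  [3,6,7,8,9]=5  [5,6,7,8,9]=1
  size 6 → [0,2,3,7,8,9]=30  [0,3,6,7,8,9]=15  [2,3,6,7,8,9]=18  [2,5,6,7,8,9]=4  [3,5,6,7,8,9]=6  [4,5,6,7,8,9]=1
  size 7 → [0,2,3,6,7,8,9]=63  [0,3,5,6,7,8,9]=21  [1,4,5,6,7,8,9]=1  [2,3,5,6,7,8,9]=28  [2,4,5,6,7,8,9]=5  [3,4,5,6,7,8,9]=7
  size 8 → [0,2,3,5,6,7,8,9]=112  [0,3,4,5,6,7,8,9]=28  [1,2,4,5,6,7,8,9]=6  [1,3,4,5,6,7,8,9]=8  [2,3,4,5,6,7,8,9]=40
  first=0(y) contributes 54
  first=1(b) contributes 180
  first=2(z) contributes 36
|[w]| = 270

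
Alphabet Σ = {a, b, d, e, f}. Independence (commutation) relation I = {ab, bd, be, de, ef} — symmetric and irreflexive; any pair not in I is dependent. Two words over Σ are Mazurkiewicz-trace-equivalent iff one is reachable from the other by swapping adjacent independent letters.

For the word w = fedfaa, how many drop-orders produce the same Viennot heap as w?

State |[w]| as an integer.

4

0(f) covers ∅
1(e) covers ∅
2(d) covers 0:f
3(f) covers 2:d
4(a) covers 1:e, 3:f
5(a) covers 4:a
floor of heap: 0:f, 1:e
completions by unplaced set U, small U first (add the entries for U minus each lowest piece of U):
  |U|=1: {5}:1
  |U|=2: {4,5}:1
  |U|=3: {1,4,5}:1  {3,4,5}:1
  |U|=4: {1,3,4,5}:2  {2,3,4,5}:1
  start at 0(f): 3
  start at 1(e): 1
sum over floor = 4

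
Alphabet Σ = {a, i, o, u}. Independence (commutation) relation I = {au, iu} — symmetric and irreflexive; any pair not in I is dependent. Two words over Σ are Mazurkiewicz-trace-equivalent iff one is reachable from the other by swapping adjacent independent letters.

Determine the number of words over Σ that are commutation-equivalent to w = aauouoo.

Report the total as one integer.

3

0(a) covers ∅
1(a) covers 0:a
2(u) covers ∅
3(o) covers 1:a, 2:u
4(u) covers 3:o
5(o) covers 4:u
6(o) covers 5:o
floor of heap: 0:a, 2:u
completions by unplaced set U, small U first (add the entries for U minus each lowest piece of U):
  |U|=1: {6}:1
  |U|=2: {5,6}:1
  |U|=3: {4,5,6}:1
  |U|=4: {3,4,5,6}:1
  |U|=5: {1,3,4,5,6}:1  {2,3,4,5,6}:1
  start at 0(a): 2
  start at 2(u): 1
sum over floor = 3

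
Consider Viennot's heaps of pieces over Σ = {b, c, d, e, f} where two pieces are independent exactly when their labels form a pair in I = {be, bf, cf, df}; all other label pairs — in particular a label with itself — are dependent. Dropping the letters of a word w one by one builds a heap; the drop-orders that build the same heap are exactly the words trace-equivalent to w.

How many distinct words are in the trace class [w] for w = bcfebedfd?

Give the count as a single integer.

33

drop 0:b onto floor
drop 1:c onto {0:b}
drop 2:f onto floor
drop 3:e onto {1:c, 2:f}
drop 4:b onto {1:c}
drop 5:e onto {3:e}
drop 6:d onto {4:b, 5:e}
drop 7:f onto {5:e}
drop 8:d onto {6:d}
ground layer = {0:b, 2:f}
drop-orders for the pieces not yet dropped (sum over which currently-grounded one goes next):
  1 to go: {7} 1  {8} 1
  2 to go: {6,8} 1  {7,8} 2
  3 to go: {4,6,8} 1  {6,7,8} 3
  4 to go: {4,6,7,8} 4  {5,6,7,8} 3
  5 to go: {3,5,6,7,8} 3  {4,5,6,7,8} 7
  6 to go: {2,3,5,6,7,8} 3  {3,4,5,6,7,8} 10
  7 to go: {1,3,4,5,6,7,8} 10  {2,3,4,5,6,7,8} 13
  if 0:b drops first: 23 orders
  if 2:f drops first: 10 orders
heap linearizations: 33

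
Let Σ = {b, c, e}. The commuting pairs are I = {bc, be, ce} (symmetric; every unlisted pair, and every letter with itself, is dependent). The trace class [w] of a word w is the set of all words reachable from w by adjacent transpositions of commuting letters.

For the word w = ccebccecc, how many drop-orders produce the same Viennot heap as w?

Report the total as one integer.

#0=c has no predecessor
#1=c depends on [0:c]
#2=e has no predecessor
#3=b has no predecessor
#4=c depends on [1:c]
#5=c depends on [4:c]
#6=e depends on [2:e]
#7=c depends on [5:c]
#8=c depends on [7:c]
sources: [0:c, 2:e, 3:b]
N(rest) = Σ N(rest − s) over sources s of rest; N(one piece) = 1:
  size 1 → [3]=1  [6]=1  [8]=1
  size 2 → [2,6]=1  [3,6]=2  [3,8]=2  [6,8]=2  [7,8]=1
  size 3 → [2,3,6]=3  [2,6,8]=3  [3,6,8]=6  [3,7,8]=3  [5,7,8]=1  [6,7,8]=3
  size 4 → [2,3,6,8]=12  [2,6,7,8]=6  [3,5,7,8]=4  [3,6,7,8]=12  [4,5,7,8]=1  [5,6,7,8]=4
  size 5 → [1,4,5,7,8]=1  [2,3,6,7,8]=30  [2,5,6,7,8]=10  [3,4,5,7,8]=5  [3,5,6,7,8]=20  [4,5,6,7,8]=5
  size 6 → [0,1,4,5,7,8]=1  [1,3,4,5,7,8]=6  [1,4,5,6,7,8]=6  [2,3,5,6,7,8]=60  [2,4,5,6,7,8]=15  [3,4,5,6,7,8]=30
  size 7 → [0,1,3,4,5,7,8]=7  [0,1,4,5,6,7,8]=7  [1,2,4,5,6,7,8]=21  [1,3,4,5,6,7,8]=42  [2,3,4,5,6,7,8]=105
  first=0(c) contributes 168
  first=2(e) contributes 56
  first=3(b) contributes 28
|[w]| = 252

252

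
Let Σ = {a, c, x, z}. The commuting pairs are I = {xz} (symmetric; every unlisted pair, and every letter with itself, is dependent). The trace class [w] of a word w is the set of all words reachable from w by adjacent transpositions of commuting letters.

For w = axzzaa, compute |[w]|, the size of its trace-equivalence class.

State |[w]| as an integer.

3

drop 0:a onto floor
drop 1:x onto {0:a}
drop 2:z onto {0:a}
drop 3:z onto {2:z}
drop 4:a onto {1:x, 3:z}
drop 5:a onto {4:a}
ground layer = {0:a}
drop-orders for the pieces not yet dropped (sum over which currently-grounded one goes next):
  1 to go: {5} 1
  2 to go: {4,5} 1
  3 to go: {1,4,5} 1  {3,4,5} 1
  4 to go: {1,3,4,5} 2  {2,3,4,5} 1
  if 0:a drops first: 3 orders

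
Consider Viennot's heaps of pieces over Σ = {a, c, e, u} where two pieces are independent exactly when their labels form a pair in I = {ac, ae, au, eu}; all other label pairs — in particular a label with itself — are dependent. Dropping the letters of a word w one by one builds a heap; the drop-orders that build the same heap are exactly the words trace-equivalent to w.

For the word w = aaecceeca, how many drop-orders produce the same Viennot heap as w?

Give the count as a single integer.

drop 0:a onto floor
drop 1:a onto {0:a}
drop 2:e onto floor
drop 3:c onto {2:e}
drop 4:c onto {3:c}
drop 5:e onto {4:c}
drop 6:e onto {5:e}
drop 7:c onto {6:e}
drop 8:a onto {1:a}
ground layer = {0:a, 2:e}
drop-orders for the pieces not yet dropped (sum over which currently-grounded one goes next):
  1 to go: {7} 1  {8} 1
  2 to go: {1,8} 1  {6,7} 1  {7,8} 2
  3 to go: {0,1,8} 1  {1,7,8} 3  {5,6,7} 1  {6,7,8} 3
  4 to go: {0,1,7,8} 4  {1,6,7,8} 6  {4,5,6,7} 1  {5,6,7,8} 4
  5 to go: {0,1,6,7,8} 10  {1,5,6,7,8} 10  {3,4,5,6,7} 1  {4,5,6,7,8} 5
  6 to go: {0,1,5,6,7,8} 20  {1,4,5,6,7,8} 15  {2,3,4,5,6,7} 1  {3,4,5,6,7,8} 6
  7 to go: {0,1,4,5,6,7,8} 35  {1,3,4,5,6,7,8} 21  {2,3,4,5,6,7,8} 7
  if 0:a drops first: 28 orders
  if 2:e drops first: 56 orders
heap linearizations: 84

84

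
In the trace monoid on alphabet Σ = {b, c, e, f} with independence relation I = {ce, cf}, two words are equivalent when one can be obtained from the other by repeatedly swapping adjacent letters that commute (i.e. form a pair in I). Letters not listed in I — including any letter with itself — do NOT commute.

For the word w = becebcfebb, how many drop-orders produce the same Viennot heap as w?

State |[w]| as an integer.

9

#0=b has no predecessor
#1=e depends on [0:b]
#2=c depends on [0:b]
#3=e depends on [1:e]
#4=b depends on [2:c, 3:e]
#5=c depends on [4:b]
#6=f depends on [4:b]
#7=e depends on [6:f]
#8=b depends on [5:c, 7:e]
#9=b depends on [8:b]
sources: [0:b]
N(rest) = Σ N(rest − s) over sources s of rest; N(one piece) = 1:
  size 1 → [9]=1
  size 2 → [8,9]=1
  size 3 → [5,8,9]=1  [7,8,9]=1
  size 4 → [5,7,8,9]=2  [6,7,8,9]=1
  size 5 → [5,6,7,8,9]=3
  size 6 → [4,5,6,7,8,9]=3
  size 7 → [2,4,5,6,7,8,9]=3  [3,4,5,6,7,8,9]=3
  size 8 → [1,3,4,5,6,7,8,9]=3  [2,3,4,5,6,7,8,9]=6
  first=0(b) contributes 9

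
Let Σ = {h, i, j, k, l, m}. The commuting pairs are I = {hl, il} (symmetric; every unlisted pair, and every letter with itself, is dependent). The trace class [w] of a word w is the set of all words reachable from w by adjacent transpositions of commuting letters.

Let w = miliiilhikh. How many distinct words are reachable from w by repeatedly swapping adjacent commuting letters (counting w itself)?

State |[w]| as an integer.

#0=m has no predecessor
#1=i depends on [0:m]
#2=l depends on [0:m]
#3=i depends on [1:i]
#4=i depends on [3:i]
#5=i depends on [4:i]
#6=l depends on [2:l]
#7=h depends on [5:i]
#8=i depends on [7:h]
#9=k depends on [6:l, 8:i]
#10=h depends on [9:k]
sources: [0:m]
N(rest) = Σ N(rest − s) over sources s of rest; N(one piece) = 1:
  size 1 → [10]=1
  size 2 → [9,10]=1
  size 3 → [6,9,10]=1  [8,9,10]=1
  size 4 → [2,6,9,10]=1  [6,8,9,10]=2  [7,8,9,10]=1
  size 5 → [2,6,8,9,10]=3  [5,7,8,9,10]=1  [6,7,8,9,10]=3
  size 6 → [2,6,7,8,9,10]=6  [4,5,7,8,9,10]=1  [5,6,7,8,9,10]=4
  size 7 → [2,5,6,7,8,9,10]=10  [3,4,5,7,8,9,10]=1  [4,5,6,7,8,9,10]=5
  size 8 → [1,3,4,5,7,8,9,10]=1  [2,4,5,6,7,8,9,10]=15  [3,4,5,6,7,8,9,10]=6
  size 9 → [1,3,4,5,6,7,8,9,10]=7  [2,3,4,5,6,7,8,9,10]=21
  first=0(m) contributes 28

28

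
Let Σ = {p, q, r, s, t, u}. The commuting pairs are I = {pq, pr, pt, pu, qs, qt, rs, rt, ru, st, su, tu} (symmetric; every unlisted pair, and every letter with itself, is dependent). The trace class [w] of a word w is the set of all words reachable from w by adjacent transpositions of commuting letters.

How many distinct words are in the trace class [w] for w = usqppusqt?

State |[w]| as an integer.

630

0(u) covers ∅
1(s) covers ∅
2(q) covers 0:u
3(p) covers 1:s
4(p) covers 3:p
5(u) covers 2:q
6(s) covers 4:p
7(q) covers 5:u
8(t) covers ∅
floor of heap: 0:u, 1:s, 8:t
completions by unplaced set U, small U first (add the entries for U minus each lowest piece of U):
  |U|=1: {6}:1  {7}:1  {8}:1
  |U|=2: {4,6}:1  {5,7}:1  {6,7}:2  {6,8}:2  {7,8}:2
  |U|=3: {2,5,7}:1  {3,4,6}:1  {4,6,7}:3  {4,6,8}:3  {5,6,7}:3  {5,7,8}:3  {6,7,8}:6
  |U|=4: {0,2,5,7}:1  {1,3,4,6}:1  {2,5,6,7}:4  {2,5,7,8}:4  {3,4,6,7}:4  {3,4,6,8}:4  {4,5,6,7}:6  {4,6,7,8}:12  {5,6,7,8}:12
  |U|=5: {0,2,5,6,7}:5  {0,2,5,7,8}:5  {1,3,4,6,7}:5  {1,3,4,6,8}:5  {2,4,5,6,7}:10  {2,5,6,7,8}:20  {3,4,5,6,7}:10  {3,4,6,7,8}:20  {4,5,6,7,8}:30
  |U|=6: {0,2,4,5,6,7}:15  {0,2,5,6,7,8}:30  {1,3,4,5,6,7}:15  {1,3,4,6,7,8}:30  {2,3,4,5,6,7}:20  {2,4,5,6,7,8}:60  {3,4,5,6,7,8}:60
  |U|=7: {0,2,3,4,5,6,7}:35  {0,2,4,5,6,7,8}:105  {1,2,3,4,5,6,7}:35  {1,3,4,5,6,7,8}:105  {2,3,4,5,6,7,8}:140
  start at 0(u): 280
  start at 1(s): 280
  start at 8(t): 70
sum over floor = 630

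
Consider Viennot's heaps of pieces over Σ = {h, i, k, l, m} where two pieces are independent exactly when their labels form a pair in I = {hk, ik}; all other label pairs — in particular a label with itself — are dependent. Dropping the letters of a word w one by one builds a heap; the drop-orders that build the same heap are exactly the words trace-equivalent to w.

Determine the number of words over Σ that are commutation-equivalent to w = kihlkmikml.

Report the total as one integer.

#0=k has no predecessor
#1=i has no predecessor
#2=h depends on [1:i]
#3=l depends on [0:k, 2:h]
#4=k depends on [3:l]
#5=m depends on [4:k]
#6=i depends on [5:m]
#7=k depends on [5:m]
#8=m depends on [6:i, 7:k]
#9=l depends on [8:m]
sources: [0:k, 1:i]
N(rest) = Σ N(rest − s) over sources s of rest; N(one piece) = 1:
  size 1 → [9]=1
  size 2 → [8,9]=1
  size 3 → [6,8,9]=1  [7,8,9]=1
  size 4 → [6,7,8,9]=2
  size 5 → [5,6,7,8,9]=2
  size 6 → [4,5,6,7,8,9]=2
  size 7 → [3,4,5,6,7,8,9]=2
  size 8 → [0,3,4,5,6,7,8,9]=2  [2,3,4,5,6,7,8,9]=2
  first=0(k) contributes 2
  first=1(i) contributes 4
|[w]| = 6

6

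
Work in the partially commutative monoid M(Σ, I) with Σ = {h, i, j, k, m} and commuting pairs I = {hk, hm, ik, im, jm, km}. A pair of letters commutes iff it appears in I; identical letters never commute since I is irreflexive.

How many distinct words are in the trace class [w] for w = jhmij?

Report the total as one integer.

piece 0:j — minimal
piece 1:h rests on {0:j}
piece 2:m — minimal
piece 3:i rests on {1:h}
piece 4:j rests on {3:i}
minimal pieces: {0:j, 2:m}
ways to finish when only these pieces remain (= sum over removing one remaining piece with nothing left below it):
  1 left: {2}→1  {4}→1
  2 left: {2,4}→2  {3,4}→1
  3 left: {1,3,4}→1  {2,3,4}→3
  placing 0:j first → 4 extensions
  placing 2:m first → 1 extensions
total linear extensions = 5

5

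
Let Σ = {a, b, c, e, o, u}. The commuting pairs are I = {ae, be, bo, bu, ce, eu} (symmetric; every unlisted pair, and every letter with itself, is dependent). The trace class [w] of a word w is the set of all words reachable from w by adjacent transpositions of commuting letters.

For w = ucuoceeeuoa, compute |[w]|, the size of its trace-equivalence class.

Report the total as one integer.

10

#0=u has no predecessor
#1=c depends on [0:u]
#2=u depends on [1:c]
#3=o depends on [2:u]
#4=c depends on [3:o]
#5=e depends on [3:o]
#6=e depends on [5:e]
#7=e depends on [6:e]
#8=u depends on [4:c]
#9=o depends on [7:e, 8:u]
#10=a depends on [9:o]
sources: [0:u]
N(rest) = Σ N(rest − s) over sources s of rest; N(one piece) = 1:
  size 1 → [10]=1
  size 2 → [9,10]=1
  size 3 → [7,9,10]=1  [8,9,10]=1
  size 4 → [4,8,9,10]=1  [6,7,9,10]=1  [7,8,9,10]=2
  size 5 → [4,7,8,9,10]=3  [5,6,7,9,10]=1  [6,7,8,9,10]=3
  size 6 → [4,6,7,8,9,10]=6  [5,6,7,8,9,10]=4
  size 7 → [4,5,6,7,8,9,10]=10
  size 8 → [3,4,5,6,7,8,9,10]=10
  size 9 → [2,3,4,5,6,7,8,9,10]=10
  first=0(u) contributes 10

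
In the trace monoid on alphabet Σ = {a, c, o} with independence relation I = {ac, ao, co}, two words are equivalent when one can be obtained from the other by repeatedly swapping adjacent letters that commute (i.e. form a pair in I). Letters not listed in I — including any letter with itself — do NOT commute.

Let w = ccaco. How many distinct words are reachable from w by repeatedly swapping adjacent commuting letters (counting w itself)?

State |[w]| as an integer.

drop 0:c onto floor
drop 1:c onto {0:c}
drop 2:a onto floor
drop 3:c onto {1:c}
drop 4:o onto floor
ground layer = {0:c, 2:a, 4:o}
drop-orders for the pieces not yet dropped (sum over which currently-grounded one goes next):
  1 to go: {2} 1  {3} 1  {4} 1
  2 to go: {1,3} 1  {2,3} 2  {2,4} 2  {3,4} 2
  3 to go: {0,1,3} 1  {1,2,3} 3  {1,3,4} 3  {2,3,4} 6
  if 0:c drops first: 12 orders
  if 2:a drops first: 4 orders
  if 4:o drops first: 4 orders
heap linearizations: 20

20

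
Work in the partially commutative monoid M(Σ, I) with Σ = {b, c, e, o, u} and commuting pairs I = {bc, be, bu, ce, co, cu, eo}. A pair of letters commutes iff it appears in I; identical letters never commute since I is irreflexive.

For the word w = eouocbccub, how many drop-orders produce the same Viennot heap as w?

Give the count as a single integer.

720

drop 0:e onto floor
drop 1:o onto floor
drop 2:u onto {0:e, 1:o}
drop 3:o onto {2:u}
drop 4:c onto floor
drop 5:b onto {3:o}
drop 6:c onto {4:c}
drop 7:c onto {6:c}
drop 8:u onto {3:o}
drop 9:b onto {5:b}
ground layer = {0:e, 1:o, 4:c}
drop-orders for the pieces not yet dropped (sum over which currently-grounded one goes next):
  1 to go: {7} 1  {8} 1  {9} 1
  2 to go: {5,9} 1  {6,7} 1  {7,8} 2  {7,9} 2  {8,9} 2
  3 to go: {4,6,7} 1  {5,7,9} 3  {5,8,9} 3  {6,7,8} 3  {6,7,9} 3  {7,8,9} 6
  4 to go: {3,5,8,9} 3  {4,6,7,8} 4  {4,6,7,9} 4  {5,6,7,9} 6  {5,7,8,9} 12  {6,7,8,9} 12
  5 to go: {2,3,5,8,9} 3  {3,5,7,8,9} 15  {4,5,6,7,9} 10  {4,6,7,8,9} 20  {5,6,7,8,9} 30
  6 to go: {0,2,3,5,8,9} 3  {1,2,3,5,8,9} 3  {2,3,5,7,8,9} 18  {3,5,6,7,8,9} 45  {4,5,6,7,8,9} 60
  7 to go: {0,1,2,3,5,8,9} 6  {0,2,3,5,7,8,9} 21  {1,2,3,5,7,8,9} 21  {2,3,5,6,7,8,9} 63  {3,4,5,6,7,8,9} 105
  8 to go: {0,1,2,3,5,7,8,9} 48  {0,2,3,5,6,7,8,9} 84  {1,2,3,5,6,7,8,9} 84  {2,3,4,5,6,7,8,9} 168
  if 0:e drops first: 252 orders
  if 1:o drops first: 252 orders
  if 4:c drops first: 216 orders
heap linearizations: 720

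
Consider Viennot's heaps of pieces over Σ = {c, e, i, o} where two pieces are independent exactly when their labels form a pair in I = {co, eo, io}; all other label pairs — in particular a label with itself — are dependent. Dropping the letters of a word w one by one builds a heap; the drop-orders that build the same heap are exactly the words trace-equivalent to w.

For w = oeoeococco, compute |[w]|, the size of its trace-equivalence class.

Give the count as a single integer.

252

0(o) covers ∅
1(e) covers ∅
2(o) covers 0:o
3(e) covers 1:e
4(o) covers 2:o
5(c) covers 3:e
6(o) covers 4:o
7(c) covers 5:c
8(c) covers 7:c
9(o) covers 6:o
floor of heap: 0:o, 1:e
completions by unplaced set U, small U first (add the entries for U minus each lowest piece of U):
  |U|=1: {8}:1  {9}:1
  |U|=2: {6,9}:1  {7,8}:1  {8,9}:2
  |U|=3: {4,6,9}:1  {5,7,8}:1  {6,8,9}:3  {7,8,9}:3
  |U|=4: {2,4,6,9}:1  {3,5,7,8}:1  {4,6,8,9}:4  {5,7,8,9}:4  {6,7,8,9}:6
  |U|=5: {0,2,4,6,9}:1  {1,3,5,7,8}:1  {2,4,6,8,9}:5  {3,5,7,8,9}:5  {4,6,7,8,9}:10  {5,6,7,8,9}:10
  |U|=6: {0,2,4,6,8,9}:6  {1,3,5,7,8,9}:6  {2,4,6,7,8,9}:15  {3,5,6,7,8,9}:15  {4,5,6,7,8,9}:20
  |U|=7: {0,2,4,6,7,8,9}:21  {1,3,5,6,7,8,9}:21  {2,4,5,6,7,8,9}:35  {3,4,5,6,7,8,9}:35
  |U|=8: {0,2,4,5,6,7,8,9}:56  {1,3,4,5,6,7,8,9}:56  {2,3,4,5,6,7,8,9}:70
  start at 0(o): 126
  start at 1(e): 126
sum over floor = 252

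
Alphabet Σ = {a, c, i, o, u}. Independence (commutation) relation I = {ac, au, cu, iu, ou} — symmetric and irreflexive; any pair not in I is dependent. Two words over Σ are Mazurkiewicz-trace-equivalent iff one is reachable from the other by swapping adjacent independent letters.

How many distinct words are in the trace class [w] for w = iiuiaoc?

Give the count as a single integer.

piece 0:i — minimal
piece 1:i rests on {0:i}
piece 2:u — minimal
piece 3:i rests on {1:i}
piece 4:a rests on {3:i}
piece 5:o rests on {4:a}
piece 6:c rests on {5:o}
minimal pieces: {0:i, 2:u}
ways to finish when only these pieces remain (= sum over removing one remaining piece with nothing left below it):
  1 left: {2}→1  {6}→1
  2 left: {2,6}→2  {5,6}→1
  3 left: {2,5,6}→3  {4,5,6}→1
  4 left: {2,4,5,6}→4  {3,4,5,6}→1
  5 left: {1,3,4,5,6}→1  {2,3,4,5,6}→5
  placing 0:i first → 6 extensions
  placing 2:u first → 1 extensions
total linear extensions = 7

7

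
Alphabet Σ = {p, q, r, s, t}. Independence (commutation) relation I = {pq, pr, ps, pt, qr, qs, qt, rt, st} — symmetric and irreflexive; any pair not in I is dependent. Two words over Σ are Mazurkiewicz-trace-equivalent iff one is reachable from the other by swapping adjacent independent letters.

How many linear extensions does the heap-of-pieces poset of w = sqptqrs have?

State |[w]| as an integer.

420

#0=s has no predecessor
#1=q has no predecessor
#2=p has no predecessor
#3=t has no predecessor
#4=q depends on [1:q]
#5=r depends on [0:s]
#6=s depends on [5:r]
sources: [0:s, 1:q, 2:p, 3:t]
N(rest) = Σ N(rest − s) over sources s of rest; N(one piece) = 1:
  size 1 → [2]=1  [3]=1  [4]=1  [6]=1
  size 2 → [1,4]=1  [2,3]=2  [2,4]=2  [2,6]=2  [3,4]=2  [3,6]=2  [4,6]=2  [5,6]=1
  size 3 → [0,5,6]=1  [1,2,4]=3  [1,3,4]=3  [1,4,6]=3  [2,3,4]=6  [2,3,6]=6  [2,4,6]=6  [2,5,6]=3  [3,4,6]=6  [3,5,6]=3  [4,5,6]=3
  size 4 → [0,2,5,6]=4  [0,3,5,6]=4  [0,4,5,6]=4  [1,2,3,4]=12  [1,2,4,6]=12  [1,3,4,6]=12  [1,4,5,6]=6  [2,3,4,6]=24  [2,3,5,6]=12  [2,4,5,6]=12  [3,4,5,6]=12
  size 5 → [0,1,4,5,6]=10  [0,2,3,5,6]=20  [0,2,4,5,6]=20  [0,3,4,5,6]=20  [1,2,3,4,6]=60  [1,2,4,5,6]=30  [1,3,4,5,6]=30  [2,3,4,5,6]=60
  first=0(s) contributes 180
  first=1(q) contributes 120
  first=2(p) contributes 60
  first=3(t) contributes 60
|[w]| = 420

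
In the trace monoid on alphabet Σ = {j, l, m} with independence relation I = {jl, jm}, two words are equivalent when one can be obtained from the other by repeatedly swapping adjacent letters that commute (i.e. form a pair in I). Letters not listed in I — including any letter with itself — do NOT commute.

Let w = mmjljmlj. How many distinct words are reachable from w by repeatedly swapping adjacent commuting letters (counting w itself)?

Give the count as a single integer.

56

piece 0:m — minimal
piece 1:m rests on {0:m}
piece 2:j — minimal
piece 3:l rests on {1:m}
piece 4:j rests on {2:j}
piece 5:m rests on {3:l}
piece 6:l rests on {5:m}
piece 7:j rests on {4:j}
minimal pieces: {0:m, 2:j}
ways to finish when only these pieces remain (= sum over removing one remaining piece with nothing left below it):
  1 left: {6}→1  {7}→1
  2 left: {4,7}→1  {5,6}→1  {6,7}→2
  3 left: {2,4,7}→1  {3,5,6}→1  {4,6,7}→3  {5,6,7}→3
  4 left: {1,3,5,6}→1  {2,4,6,7}→4  {3,5,6,7}→4  {4,5,6,7}→6
  5 left: {0,1,3,5,6}→1  {1,3,5,6,7}→5  {2,4,5,6,7}→10  {3,4,5,6,7}→10
  6 left: {0,1,3,5,6,7}→6  {1,3,4,5,6,7}→15  {2,3,4,5,6,7}→20
  placing 0:m first → 35 extensions
  placing 2:j first → 21 extensions
total linear extensions = 56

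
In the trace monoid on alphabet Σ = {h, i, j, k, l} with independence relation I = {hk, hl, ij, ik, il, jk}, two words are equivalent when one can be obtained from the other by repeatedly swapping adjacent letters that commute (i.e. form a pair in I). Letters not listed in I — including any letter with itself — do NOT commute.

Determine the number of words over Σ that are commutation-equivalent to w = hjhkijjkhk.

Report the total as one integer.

0(h) covers ∅
1(j) covers 0:h
2(h) covers 1:j
3(k) covers ∅
4(i) covers 2:h
5(j) covers 2:h
6(j) covers 5:j
7(k) covers 3:k
8(h) covers 4:i, 6:j
9(k) covers 7:k
floor of heap: 0:h, 3:k
completions by unplaced set U, small U first (add the entries for U minus each lowest piece of U):
  |U|=1: {8}:1  {9}:1
  |U|=2: {4,8}:1  {6,8}:1  {7,9}:1  {8,9}:2
  |U|=3: {3,7,9}:1  {4,6,8}:2  {4,8,9}:3  {5,6,8}:1  {6,8,9}:3  {7,8,9}:3
  |U|=4: {3,7,8,9}:4  {4,5,6,8}:3  {4,6,8,9}:8  {4,7,8,9}:6  {5,6,8,9}:4  {6,7,8,9}:6
  |U|=5: {2,4,5,6,8}:3  {3,4,7,8,9}:10  {3,6,7,8,9}:10  {4,5,6,8,9}:15  {4,6,7,8,9}:20  {5,6,7,8,9}:10
  |U|=6: {1,2,4,5,6,8}:3  {2,4,5,6,8,9}:18  {3,4,6,7,8,9}:40  {3,5,6,7,8,9}:20  {4,5,6,7,8,9}:45
  |U|=7: {0,1,2,4,5,6,8}:3  {1,2,4,5,6,8,9}:21  {2,4,5,6,7,8,9}:63  {3,4,5,6,7,8,9}:105
  |U|=8: {0,1,2,4,5,6,8,9}:24  {1,2,4,5,6,7,8,9}:84  {2,3,4,5,6,7,8,9}:168
  start at 0(h): 252
  start at 3(k): 108
sum over floor = 360

360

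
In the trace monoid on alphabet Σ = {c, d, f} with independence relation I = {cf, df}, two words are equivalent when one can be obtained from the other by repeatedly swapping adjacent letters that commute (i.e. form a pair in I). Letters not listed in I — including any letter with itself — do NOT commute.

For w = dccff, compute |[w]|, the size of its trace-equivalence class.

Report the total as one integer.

10

#0=d has no predecessor
#1=c depends on [0:d]
#2=c depends on [1:c]
#3=f has no predecessor
#4=f depends on [3:f]
sources: [0:d, 3:f]
N(rest) = Σ N(rest − s) over sources s of rest; N(one piece) = 1:
  size 1 → [2]=1  [4]=1
  size 2 → [1,2]=1  [2,4]=2  [3,4]=1
  size 3 → [0,1,2]=1  [1,2,4]=3  [2,3,4]=3
  first=0(d) contributes 6
  first=3(f) contributes 4
|[w]| = 10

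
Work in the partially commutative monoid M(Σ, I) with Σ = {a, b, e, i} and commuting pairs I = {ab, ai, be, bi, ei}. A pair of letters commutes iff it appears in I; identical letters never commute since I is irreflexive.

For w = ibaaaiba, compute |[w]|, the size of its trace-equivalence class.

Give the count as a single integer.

0(i) covers ∅
1(b) covers ∅
2(a) covers ∅
3(a) covers 2:a
4(a) covers 3:a
5(i) covers 0:i
6(b) covers 1:b
7(a) covers 4:a
floor of heap: 0:i, 1:b, 2:a
completions by unplaced set U, small U first (add the entries for U minus each lowest piece of U):
  |U|=1: {5}:1  {6}:1  {7}:1
  |U|=2: {0,5}:1  {1,6}:1  {4,7}:1  {5,6}:2  {5,7}:2  {6,7}:2
  |U|=3: {0,5,6}:3  {0,5,7}:3  {1,5,6}:3  {1,6,7}:3  {3,4,7}:1  {4,5,7}:3  {4,6,7}:3  {5,6,7}:6
  |U|=4: {0,1,5,6}:6  {0,4,5,7}:6  {0,5,6,7}:12  {1,4,6,7}:6  {1,5,6,7}:12  {2,3,4,7}:1  {3,4,5,7}:4  {3,4,6,7}:4  {4,5,6,7}:12
  |U|=5: {0,1,5,6,7}:30  {0,3,4,5,7}:10  {0,4,5,6,7}:30  {1,3,4,6,7}:10  {1,4,5,6,7}:30  {2,3,4,5,7}:5  {2,3,4,6,7}:5  {3,4,5,6,7}:20
  |U|=6: {0,1,4,5,6,7}:90  {0,2,3,4,5,7}:15  {0,3,4,5,6,7}:60  {1,2,3,4,6,7}:15  {1,3,4,5,6,7}:60  {2,3,4,5,6,7}:30
  start at 0(i): 105
  start at 1(b): 105
  start at 2(a): 210
sum over floor = 420

420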